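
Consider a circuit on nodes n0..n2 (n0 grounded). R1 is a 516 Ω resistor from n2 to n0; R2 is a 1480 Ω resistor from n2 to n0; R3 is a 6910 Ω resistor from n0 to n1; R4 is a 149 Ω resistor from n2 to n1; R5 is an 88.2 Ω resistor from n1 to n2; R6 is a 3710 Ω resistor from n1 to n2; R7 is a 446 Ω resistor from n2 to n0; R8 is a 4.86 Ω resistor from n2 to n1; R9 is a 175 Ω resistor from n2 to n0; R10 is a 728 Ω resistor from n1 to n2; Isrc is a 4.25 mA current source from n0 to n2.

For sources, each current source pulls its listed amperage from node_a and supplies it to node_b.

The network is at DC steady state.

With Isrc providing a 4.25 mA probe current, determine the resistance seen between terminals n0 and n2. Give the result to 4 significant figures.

R_eq = 93.33 Ω

MNA unknowns: 2 node voltages V₁..V_2
R1: Y=0.001938 on G[2,0]
R2: Y=0.0006757 on G[2,0]
R3: Y=0.0001447 on G[0,1]
R4: Y=0.006711 on G[2,1]
R5: Y=0.01134 on G[1,2]
R6: Y=0.0002695 on G[1,2]
R7: Y=0.002242 on G[2,0]
R8: Y=0.2058 on G[2,1]
R9: Y=0.005714 on G[2,0]
R10: Y=0.001374 on G[1,2]
Isrc: z[0]−=0.00425, z[2]+=0.00425
solve → V1=0.3964, V2=0.3967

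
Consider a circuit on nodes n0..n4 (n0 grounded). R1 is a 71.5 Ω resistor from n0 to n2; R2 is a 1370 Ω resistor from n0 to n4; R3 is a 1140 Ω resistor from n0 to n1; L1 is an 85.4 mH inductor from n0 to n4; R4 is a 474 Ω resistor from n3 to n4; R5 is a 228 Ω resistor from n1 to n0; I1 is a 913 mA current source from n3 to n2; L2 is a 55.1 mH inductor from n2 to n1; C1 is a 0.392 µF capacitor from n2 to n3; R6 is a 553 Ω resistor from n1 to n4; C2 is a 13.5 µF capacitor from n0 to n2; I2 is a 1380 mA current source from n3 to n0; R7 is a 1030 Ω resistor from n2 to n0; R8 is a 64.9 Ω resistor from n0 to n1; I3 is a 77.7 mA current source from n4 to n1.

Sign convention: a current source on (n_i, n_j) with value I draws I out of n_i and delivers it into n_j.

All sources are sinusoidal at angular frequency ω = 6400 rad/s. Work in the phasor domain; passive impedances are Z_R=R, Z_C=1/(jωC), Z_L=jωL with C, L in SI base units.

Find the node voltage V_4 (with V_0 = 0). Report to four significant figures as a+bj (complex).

Element admittances at ω=6400 rad/s:
  Y(R1) = 0.01399+0.000j S between n0,n2
  Y(R2) = 0.0007299+0.000j S between n0,n4
  Y(R3) = 0.0008772+0.000j S between n0,n1
  Y(L1) = 0.000-0.001830j S between n0,n4
  Y(R4) = 0.002110+0.000j S between n3,n4
  Y(R5) = 0.004386+0.000j S between n1,n0
  I1: injects 0.913 A into n2 (from n3)
  Y(L2) = 0.000-0.002836j S between n2,n1
  Y(C1) = 0.000+0.002509j S between n2,n3
  Y(R6) = 0.001808+0.000j S between n1,n4
  Y(C2) = 0.000+0.08640j S between n0,n2
  I2: injects 1.38 A into n0 (from n3)
  Y(R7) = 0.0009709+0.000j S between n2,n0
  Y(R8) = 0.01541+0.000j S between n0,n1
  I3: injects 0.0777 A into n1 (from n4)
Assemble and solve the 4×4 MNA system:
  V(n1)=-25.01+17.67j  V(n2)=-15.08+9.478j  V(n3)=-489.1+799.0j  V(n4)=-341.1+235.3j

-341.1+235.3j V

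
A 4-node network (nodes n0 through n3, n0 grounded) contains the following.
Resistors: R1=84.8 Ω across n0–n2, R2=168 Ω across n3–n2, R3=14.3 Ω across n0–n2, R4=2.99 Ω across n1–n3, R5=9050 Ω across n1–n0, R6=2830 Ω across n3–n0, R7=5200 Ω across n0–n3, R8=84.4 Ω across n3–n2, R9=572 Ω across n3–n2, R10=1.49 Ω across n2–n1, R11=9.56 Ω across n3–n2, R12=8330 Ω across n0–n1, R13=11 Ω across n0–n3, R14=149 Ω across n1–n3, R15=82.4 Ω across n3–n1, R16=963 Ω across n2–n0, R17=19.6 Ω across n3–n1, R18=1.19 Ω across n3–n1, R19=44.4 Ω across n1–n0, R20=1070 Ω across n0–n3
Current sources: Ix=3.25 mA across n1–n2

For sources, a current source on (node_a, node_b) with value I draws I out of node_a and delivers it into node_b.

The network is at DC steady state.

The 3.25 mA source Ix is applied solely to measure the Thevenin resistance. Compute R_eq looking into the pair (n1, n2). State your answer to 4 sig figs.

R_eq = 1.212 Ω

Element admittances at DC:
  Y(R1) = 0.01179 S between n0,n2
  Y(R2) = 0.005952 S between n3,n2
  Y(R3) = 0.06993 S between n0,n2
  Y(R4) = 0.3344 S between n1,n3
  Y(R5) = 0.0001105 S between n1,n0
  Y(R6) = 0.0003534 S between n3,n0
  Y(R7) = 0.0001923 S between n0,n3
  Y(R8) = 0.01185 S between n3,n2
  Y(R9) = 0.001748 S between n3,n2
  Y(R10) = 0.6711 S between n2,n1
  Y(R11) = 0.1046 S between n3,n2
  Y(R12) = 0.0001200 S between n0,n1
  Y(R13) = 0.09091 S between n0,n3
  Y(R14) = 0.006711 S between n1,n3
  Y(R15) = 0.01214 S between n3,n1
  Y(R16) = 0.001038 S between n2,n0
  Y(R17) = 0.05102 S between n3,n1
  Y(R18) = 0.8403 S between n3,n1
  Y(R19) = 0.02252 S between n1,n0
  Y(R20) = 0.0009346 S between n0,n3
  Ix: injects 0.00325 A into n2 (from n1)
Assemble and solve the 3×3 MNA system:
  V(n1)=-0.001859  V(n2)=0.002081  V(n3)=-0.001407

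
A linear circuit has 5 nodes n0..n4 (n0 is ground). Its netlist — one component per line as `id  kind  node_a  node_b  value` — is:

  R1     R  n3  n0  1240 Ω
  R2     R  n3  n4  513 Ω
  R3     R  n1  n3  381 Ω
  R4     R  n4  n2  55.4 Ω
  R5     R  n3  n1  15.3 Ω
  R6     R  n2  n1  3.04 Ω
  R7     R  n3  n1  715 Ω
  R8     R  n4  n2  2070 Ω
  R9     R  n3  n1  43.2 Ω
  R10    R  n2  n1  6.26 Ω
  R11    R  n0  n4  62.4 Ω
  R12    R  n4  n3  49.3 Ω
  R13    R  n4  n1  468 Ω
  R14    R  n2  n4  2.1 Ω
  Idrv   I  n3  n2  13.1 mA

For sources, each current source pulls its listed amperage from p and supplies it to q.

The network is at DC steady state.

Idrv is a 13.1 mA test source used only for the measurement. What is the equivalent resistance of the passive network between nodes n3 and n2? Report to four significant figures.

R_eq = 10.02 Ω

Element admittances at DC:
  Y(R1) = 0.0008065 S between n3,n0
  Y(R2) = 0.001949 S between n3,n4
  Y(R3) = 0.002625 S between n1,n3
  Y(R4) = 0.01805 S between n4,n2
  Y(R5) = 0.06536 S between n3,n1
  Y(R6) = 0.3289 S between n2,n1
  Y(R7) = 0.001399 S between n3,n1
  Y(R8) = 0.0004831 S between n4,n2
  Y(R9) = 0.02315 S between n3,n1
  Y(R10) = 0.1597 S between n2,n1
  Y(R11) = 0.01603 S between n0,n4
  Y(R12) = 0.02028 S between n4,n3
  Y(R13) = 0.002137 S between n4,n1
  Y(R14) = 0.4762 S between n2,n4
  Idrv: injects 0.0131 A into n2 (from n3)
Assemble and solve the 4×4 MNA system:
  V(n1)=-0.008941  V(n2)=0.01190  V(n3)=-0.1194  V(n4)=0.006006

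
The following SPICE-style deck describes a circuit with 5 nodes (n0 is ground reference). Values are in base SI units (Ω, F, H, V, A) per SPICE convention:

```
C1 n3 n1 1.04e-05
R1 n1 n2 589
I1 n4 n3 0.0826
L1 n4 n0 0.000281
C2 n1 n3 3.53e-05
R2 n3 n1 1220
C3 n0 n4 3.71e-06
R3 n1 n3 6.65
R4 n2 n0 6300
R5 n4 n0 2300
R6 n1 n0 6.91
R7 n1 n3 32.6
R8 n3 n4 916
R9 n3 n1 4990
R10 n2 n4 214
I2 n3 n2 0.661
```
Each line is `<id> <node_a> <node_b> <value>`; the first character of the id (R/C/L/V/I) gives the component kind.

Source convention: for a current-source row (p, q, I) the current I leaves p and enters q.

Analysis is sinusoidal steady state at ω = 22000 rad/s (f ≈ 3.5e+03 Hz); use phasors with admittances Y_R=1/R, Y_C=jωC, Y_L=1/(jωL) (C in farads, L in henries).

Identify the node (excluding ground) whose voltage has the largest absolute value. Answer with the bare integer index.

2

Element admittances at ω=22000 rad/s:
  Y(C1) = 0.000+0.2288j S between n3,n1
  Y(R1) = 0.001698+0.000j S between n1,n2
  I1: injects 0.0826 A into n3 (from n4)
  Y(L1) = 0.000-0.1618j S between n4,n0
  Y(C2) = 0.000+0.7766j S between n1,n3
  Y(R2) = 0.0008197+0.000j S between n3,n1
  Y(C3) = 0.000+0.08162j S between n0,n4
  Y(R3) = 0.1504+0.000j S between n1,n3
  Y(R4) = 0.0001587+0.000j S between n2,n0
  Y(R5) = 0.0004348+0.000j S between n4,n0
  Y(R6) = 0.1447+0.000j S between n1,n0
  Y(R7) = 0.03067+0.000j S between n1,n3
  Y(R8) = 0.001092+0.000j S between n3,n4
  Y(R9) = 0.0002004+0.000j S between n3,n1
  Y(R10) = 0.004673+0.000j S between n2,n4
  I2: injects 0.661 A into n2 (from n3)
Assemble and solve the 4×4 MNA system:
  V(n1)=-2.761+0.07095j  V(n2)=100.6+3.443j  V(n3)=-2.857+0.6256j  V(n4)=0.1609+4.786j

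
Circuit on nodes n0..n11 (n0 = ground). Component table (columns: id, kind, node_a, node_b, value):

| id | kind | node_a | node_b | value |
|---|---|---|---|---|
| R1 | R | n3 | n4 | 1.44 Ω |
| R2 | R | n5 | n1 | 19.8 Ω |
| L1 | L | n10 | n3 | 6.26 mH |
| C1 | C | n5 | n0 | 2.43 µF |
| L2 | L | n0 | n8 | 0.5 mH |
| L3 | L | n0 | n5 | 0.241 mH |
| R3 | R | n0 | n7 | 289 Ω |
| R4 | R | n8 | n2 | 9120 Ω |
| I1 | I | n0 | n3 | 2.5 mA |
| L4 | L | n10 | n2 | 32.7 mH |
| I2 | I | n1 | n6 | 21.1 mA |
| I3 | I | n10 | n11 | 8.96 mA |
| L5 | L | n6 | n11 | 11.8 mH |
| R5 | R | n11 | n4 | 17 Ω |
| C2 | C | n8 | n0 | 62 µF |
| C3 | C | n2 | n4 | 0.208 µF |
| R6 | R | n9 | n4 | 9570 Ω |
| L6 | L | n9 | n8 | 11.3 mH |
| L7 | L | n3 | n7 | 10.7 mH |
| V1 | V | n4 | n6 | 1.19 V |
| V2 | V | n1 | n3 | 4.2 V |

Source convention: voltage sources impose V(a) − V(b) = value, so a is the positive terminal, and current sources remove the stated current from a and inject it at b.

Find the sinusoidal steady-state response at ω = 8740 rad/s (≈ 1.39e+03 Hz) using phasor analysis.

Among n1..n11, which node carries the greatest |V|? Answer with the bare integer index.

MNA unknowns: 11 node voltages V₁..V_11 plus 2 source currents (V1, V2)
R1: Y=0.6944+0.000j on G[3,4]
R2: Y=0.05051+0.000j on G[5,1]
L1: Y=0.000-0.01828j on G[10,3]
C1: Y=0.000+0.02124j on G[5,0]
L2: Y=0.000-0.2288j on G[0,8]
L3: Y=0.000-0.4748j on G[0,5]
R3: Y=0.003460+0.000j on G[0,7]
R4: Y=0.0001096+0.000j on G[8,2]
I1: z[0]−=0.0025, z[3]+=0.0025
L4: Y=0.000-0.003499j on G[10,2]
I2: z[1]−=0.0211, z[6]+=0.0211
I3: z[10]−=0.00896, z[11]+=0.00896
L5: Y=0.000-0.009696j on G[6,11]
R5: Y=0.05882+0.000j on G[11,4]
C2: Y=0.000+0.5419j on G[8,0]
C3: Y=0.000+0.001818j on G[2,4]
R6: Y=0.0001045+0.000j on G[9,4]
L6: Y=0.000-0.01013j on G[9,8]
L7: Y=0.000-0.01069j on G[3,7]
V1: row V4−V6=1.19, i_V1 at 4,6
V2: row V1−V3=4.2, i_V2 at 1,3
solve → V1=0.3161-0.03920j, V2=-4.050-0.9281j, V3=-3.884-0.03920j, V4=-3.838-0.03975j, V5=0.008184+0.03429j, V6=-5.028-0.03975j, V7=-3.527+1.102j, V8=-0.0003270+0.002699j, V9=-0.0002976-0.03690j, V10=-3.911-0.5935j, V11=-3.721+0.1757j
aux → i_V1=-0.02319+0.01267j, i_V2=-0.03665+0.003711j

6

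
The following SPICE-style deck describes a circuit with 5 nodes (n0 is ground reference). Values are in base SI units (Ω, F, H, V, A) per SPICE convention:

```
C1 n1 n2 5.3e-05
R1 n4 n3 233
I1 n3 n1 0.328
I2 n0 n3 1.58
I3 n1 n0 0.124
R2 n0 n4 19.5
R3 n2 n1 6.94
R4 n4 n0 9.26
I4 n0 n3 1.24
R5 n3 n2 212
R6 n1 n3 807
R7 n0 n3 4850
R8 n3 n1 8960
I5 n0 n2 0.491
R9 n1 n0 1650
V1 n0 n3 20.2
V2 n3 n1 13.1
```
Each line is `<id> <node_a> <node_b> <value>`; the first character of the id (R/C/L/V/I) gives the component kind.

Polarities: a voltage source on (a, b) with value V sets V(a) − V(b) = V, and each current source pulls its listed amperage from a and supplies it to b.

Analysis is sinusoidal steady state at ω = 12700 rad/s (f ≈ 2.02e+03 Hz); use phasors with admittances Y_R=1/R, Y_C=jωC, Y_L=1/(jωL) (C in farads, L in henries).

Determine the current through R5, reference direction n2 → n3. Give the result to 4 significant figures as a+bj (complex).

-0.06098-0.003693j A

MNA unknowns: 4 node voltages V₁..V_4 plus 2 source currents (V1, V2)
C1: Y=0.000+0.6731j on G[1,2]
R1: Y=0.004292+0.000j on G[4,3]
I1: z[3]−=0.328, z[1]+=0.328
I2: z[0]−=1.58, z[3]+=1.58
I3: z[1]−=0.124, z[0]+=0.124
R2: Y=0.05128+0.000j on G[0,4]
R3: Y=0.1441+0.000j on G[2,1]
R4: Y=0.1080+0.000j on G[4,0]
I4: z[0]−=1.24, z[3]+=1.24
R5: Y=0.004717+0.000j on G[3,2]
R6: Y=0.001239+0.000j on G[1,3]
R7: Y=0.0002062+0.000j on G[0,3]
R8: Y=0.0001116+0.000j on G[3,1]
I5: z[0]−=0.491, z[2]+=0.491
R9: Y=0.0006061+0.000j on G[1,0]
V1: row V0−V3=20.2, i_V1 at 0,3
V2: row V3−V1=13.1, i_V2 at 3,1
solve → V1=-33.30+0.000j, V2=-33.13-0.7830j, V3=-20.20+0.000j, V4=-0.5300+0.000j
aux → i_V1=-3.296+0.000j, i_V2=-0.7939-0.003693j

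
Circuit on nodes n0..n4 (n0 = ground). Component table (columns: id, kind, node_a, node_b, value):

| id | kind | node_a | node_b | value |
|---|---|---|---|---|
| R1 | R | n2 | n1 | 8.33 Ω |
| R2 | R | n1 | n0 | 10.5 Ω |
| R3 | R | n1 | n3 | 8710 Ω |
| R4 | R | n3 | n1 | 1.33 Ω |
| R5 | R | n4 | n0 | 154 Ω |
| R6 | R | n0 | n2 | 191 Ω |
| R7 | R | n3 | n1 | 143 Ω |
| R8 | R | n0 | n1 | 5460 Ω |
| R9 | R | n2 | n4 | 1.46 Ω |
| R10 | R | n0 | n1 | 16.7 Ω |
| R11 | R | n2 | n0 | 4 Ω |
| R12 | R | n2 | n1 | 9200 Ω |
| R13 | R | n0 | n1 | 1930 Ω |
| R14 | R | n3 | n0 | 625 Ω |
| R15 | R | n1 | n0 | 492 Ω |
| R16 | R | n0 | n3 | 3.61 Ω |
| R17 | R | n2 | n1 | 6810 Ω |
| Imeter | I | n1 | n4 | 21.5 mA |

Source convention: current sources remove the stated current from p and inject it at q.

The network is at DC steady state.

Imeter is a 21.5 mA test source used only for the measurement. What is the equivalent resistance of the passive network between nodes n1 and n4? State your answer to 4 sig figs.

MNA unknowns: 4 node voltages V₁..V_4
R1: Y=0.1200 on G[2,1]
R2: Y=0.09524 on G[1,0]
R3: Y=0.0001148 on G[1,3]
R4: Y=0.7519 on G[3,1]
R5: Y=0.006494 on G[4,0]
R6: Y=0.005236 on G[0,2]
R7: Y=0.006993 on G[3,1]
R8: Y=0.0001832 on G[0,1]
R9: Y=0.6849 on G[2,4]
R10: Y=0.05988 on G[0,1]
R11: Y=0.2500 on G[2,0]
R12: Y=0.0001087 on G[2,1]
R13: Y=0.0005181 on G[0,1]
R14: Y=0.001600 on G[3,0]
R15: Y=0.002033 on G[1,0]
R16: Y=0.2770 on G[0,3]
R17: Y=0.0001468 on G[2,1]
Imeter: z[1]−=0.0215, z[4]+=0.0215
solve → V1=-0.03331, V2=0.04527, V3=-0.02437, V4=0.07594

R_eq = 5.081 Ω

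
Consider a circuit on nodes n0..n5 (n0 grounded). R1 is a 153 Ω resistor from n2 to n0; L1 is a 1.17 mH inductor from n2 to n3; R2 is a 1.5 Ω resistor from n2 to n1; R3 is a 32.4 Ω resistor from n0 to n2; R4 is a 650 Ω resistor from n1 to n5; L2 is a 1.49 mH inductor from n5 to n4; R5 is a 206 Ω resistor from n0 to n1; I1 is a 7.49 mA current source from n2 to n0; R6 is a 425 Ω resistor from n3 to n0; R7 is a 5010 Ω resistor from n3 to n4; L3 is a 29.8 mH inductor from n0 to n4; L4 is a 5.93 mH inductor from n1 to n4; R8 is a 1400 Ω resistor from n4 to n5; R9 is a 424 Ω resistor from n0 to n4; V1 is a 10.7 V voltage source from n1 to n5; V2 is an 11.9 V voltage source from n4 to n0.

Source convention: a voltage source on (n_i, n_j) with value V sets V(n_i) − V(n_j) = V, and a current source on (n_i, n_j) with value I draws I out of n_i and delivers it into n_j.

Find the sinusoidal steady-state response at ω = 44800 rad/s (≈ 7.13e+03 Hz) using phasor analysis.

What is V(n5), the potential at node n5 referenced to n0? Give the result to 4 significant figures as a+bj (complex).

-7.206-7.337j V

MNA unknowns: 5 node voltages V₁..V_5 plus 2 source currents (V1, V2)
R1: Y=0.006536+0.000j on G[2,0]
L1: Y=0.000-0.01908j on G[2,3]
R2: Y=0.6667+0.000j on G[2,1]
R3: Y=0.03086+0.000j on G[0,2]
R4: Y=0.001538+0.000j on G[1,5]
L2: Y=0.000-0.01498j on G[5,4]
R5: Y=0.004854+0.000j on G[0,1]
I1: z[2]−=0.00749, z[0]+=0.00749
R6: Y=0.002353+0.000j on G[3,0]
R7: Y=0.0001996+0.000j on G[3,4]
L3: Y=0.000-0.0007490j on G[0,4]
L4: Y=0.000-0.003764j on G[1,4]
R8: Y=0.0007143+0.000j on G[4,5]
R9: Y=0.002358+0.000j on G[0,4]
V1: row V1−V5=10.7, i_V1 at 1,5
V2: row V4−V0=11.9, i_V2 at 4,0
solve → V1=3.494-7.337j, V2=3.292-6.922j, V3=2.341-7.110j, V4=11.90+0.000j, V5=-7.206-7.337j
aux → i_V1=-0.1400+0.2810j, i_V2=-0.1812+0.3201j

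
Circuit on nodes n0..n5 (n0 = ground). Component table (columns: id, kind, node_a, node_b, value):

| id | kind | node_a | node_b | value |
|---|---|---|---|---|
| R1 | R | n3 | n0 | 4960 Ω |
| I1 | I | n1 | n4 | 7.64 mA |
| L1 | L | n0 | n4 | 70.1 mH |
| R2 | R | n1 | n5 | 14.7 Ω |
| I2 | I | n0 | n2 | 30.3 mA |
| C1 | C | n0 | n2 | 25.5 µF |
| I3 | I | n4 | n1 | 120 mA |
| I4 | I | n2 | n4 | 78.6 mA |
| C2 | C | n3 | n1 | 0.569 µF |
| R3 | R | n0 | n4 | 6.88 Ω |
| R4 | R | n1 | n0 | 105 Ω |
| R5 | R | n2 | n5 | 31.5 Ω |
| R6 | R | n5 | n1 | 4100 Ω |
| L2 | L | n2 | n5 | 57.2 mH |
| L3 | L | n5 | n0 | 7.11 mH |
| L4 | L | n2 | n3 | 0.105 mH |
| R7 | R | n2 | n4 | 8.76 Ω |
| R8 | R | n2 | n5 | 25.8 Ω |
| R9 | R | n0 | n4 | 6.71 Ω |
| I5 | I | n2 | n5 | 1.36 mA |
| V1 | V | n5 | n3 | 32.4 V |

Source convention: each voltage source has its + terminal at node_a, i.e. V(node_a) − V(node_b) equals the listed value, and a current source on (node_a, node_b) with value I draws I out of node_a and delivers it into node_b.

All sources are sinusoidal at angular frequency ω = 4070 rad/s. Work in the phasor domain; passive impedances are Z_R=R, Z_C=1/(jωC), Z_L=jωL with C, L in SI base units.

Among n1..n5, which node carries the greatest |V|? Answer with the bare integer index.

5

Apply KCL at each of the 5 non-ground nodes and solve the resulting linear system.
Node n1: branches {I1, R2, I3, C2, R4, R6} → V_1 = 33.36+5.816j
Node n2: branches {I2, C1, I4, R5, L2, L4, R7, R8, I5} → V_2 = 4.635+8.778j
Node n3: branches {R1, C2, L4, V1} → V_3 = 4.029+7.622j
Node n4: branches {I1, L1, I3, I4, R3, R7, R9} → V_4 = 1.191+2.463j
Node n5: branches {R2, R5, R6, L2, L3, R8, I5, V1} → V_5 = 36.43+7.622j
Source currents: i(V1)=-2.708+1.354j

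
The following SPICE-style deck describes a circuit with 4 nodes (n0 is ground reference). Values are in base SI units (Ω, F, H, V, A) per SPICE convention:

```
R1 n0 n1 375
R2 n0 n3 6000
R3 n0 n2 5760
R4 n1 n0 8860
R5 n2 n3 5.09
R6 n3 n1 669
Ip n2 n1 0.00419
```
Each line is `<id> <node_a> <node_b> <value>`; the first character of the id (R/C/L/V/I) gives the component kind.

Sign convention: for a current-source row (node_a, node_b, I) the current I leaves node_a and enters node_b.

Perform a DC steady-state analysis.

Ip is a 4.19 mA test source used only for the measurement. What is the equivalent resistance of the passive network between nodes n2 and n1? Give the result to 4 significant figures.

R_eq = 560.4 Ω

Element admittances at DC:
  Y(R1) = 0.002667 S between n0,n1
  Y(R2) = 0.0001667 S between n0,n3
  Y(R3) = 0.0001736 S between n0,n2
  Y(R4) = 0.0001129 S between n1,n0
  Y(R5) = 0.1965 S between n2,n3
  Y(R6) = 0.001495 S between n3,n1
  Ip: injects 0.00419 A into n1 (from n2)
Assemble and solve the 3×3 MNA system:
  V(n1)=0.2551  V(n2)=-2.093  V(n3)=-2.074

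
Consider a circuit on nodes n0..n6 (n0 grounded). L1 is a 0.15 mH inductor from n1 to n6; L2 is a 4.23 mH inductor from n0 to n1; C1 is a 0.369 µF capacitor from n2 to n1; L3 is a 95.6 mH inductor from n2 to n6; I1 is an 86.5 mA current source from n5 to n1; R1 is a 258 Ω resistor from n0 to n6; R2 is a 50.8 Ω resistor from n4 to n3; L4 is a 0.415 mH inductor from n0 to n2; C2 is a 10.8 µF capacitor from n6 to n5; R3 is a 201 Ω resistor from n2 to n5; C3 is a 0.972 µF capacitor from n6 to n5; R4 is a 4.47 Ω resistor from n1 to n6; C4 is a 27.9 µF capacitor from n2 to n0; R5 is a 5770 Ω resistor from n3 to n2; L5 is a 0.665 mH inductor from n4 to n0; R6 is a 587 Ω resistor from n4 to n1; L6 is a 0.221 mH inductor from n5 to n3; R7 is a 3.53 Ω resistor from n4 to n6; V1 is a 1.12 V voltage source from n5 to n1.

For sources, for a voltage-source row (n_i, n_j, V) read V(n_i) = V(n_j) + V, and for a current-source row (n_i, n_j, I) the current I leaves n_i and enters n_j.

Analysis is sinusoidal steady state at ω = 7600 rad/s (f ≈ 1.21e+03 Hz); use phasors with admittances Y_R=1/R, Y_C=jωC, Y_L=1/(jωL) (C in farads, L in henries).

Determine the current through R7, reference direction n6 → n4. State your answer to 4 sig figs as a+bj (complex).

-0.02578+0.002754j A

Apply KCL at each of the 6 non-ground nodes and solve the resulting linear system.
Node n1: branches {L1, L2, C1, I1, R4, R6, V1} → V_1 = 0.01022-0.07117j
Node n2: branches {C1, L3, L4, R3, C4, R5} → V_2 = 0.004926+0.05774j
Node n3: branches {R2, R5, L6} → V_3 = 1.127-0.1089j
Node n4: branches {R2, L5, R6, R7} → V_4 = -0.004375-0.01759j
Node n5: branches {I1, C2, R3, C3, L6, V1} → V_5 = 1.130-0.07117j
Node n6: branches {L1, L3, R1, C2, C3, R4, R7} → V_6 = -0.09538-0.007868j
Source currents: i(V1)=-0.1202-0.1072j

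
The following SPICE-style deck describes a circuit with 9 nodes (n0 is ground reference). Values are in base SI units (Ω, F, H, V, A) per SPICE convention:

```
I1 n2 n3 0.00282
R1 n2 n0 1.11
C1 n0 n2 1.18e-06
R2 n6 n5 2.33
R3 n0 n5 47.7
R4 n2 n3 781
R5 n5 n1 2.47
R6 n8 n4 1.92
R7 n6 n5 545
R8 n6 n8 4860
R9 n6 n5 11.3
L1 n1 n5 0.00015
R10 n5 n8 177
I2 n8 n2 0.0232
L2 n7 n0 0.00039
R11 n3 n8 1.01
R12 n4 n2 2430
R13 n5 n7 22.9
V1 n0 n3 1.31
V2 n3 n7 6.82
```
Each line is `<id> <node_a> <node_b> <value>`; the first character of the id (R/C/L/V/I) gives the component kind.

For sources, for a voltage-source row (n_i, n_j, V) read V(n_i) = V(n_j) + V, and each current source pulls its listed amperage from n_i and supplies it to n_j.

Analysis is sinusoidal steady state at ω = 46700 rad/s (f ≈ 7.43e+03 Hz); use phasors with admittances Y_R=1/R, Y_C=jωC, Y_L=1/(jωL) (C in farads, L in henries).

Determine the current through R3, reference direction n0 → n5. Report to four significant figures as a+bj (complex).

Apply KCL at each of the 8 non-ground nodes and solve the resulting linear system.
Node n1: branches {R5, L1} → V_1 = -5.149-4.194e-08j
Node n2: branches {I1, R1, C1, R4, I2, R12} → V_2 = 0.02003-0.001223j
Node n3: branches {I1, R4, R11, V1, V2} → V_3 = -1.310+0.000j
Node n4: branches {R6, R12} → V_4 = -1.354-1.470e-06j
Node n5: branches {R2, R3, R5, R7, R9, L1, R10, R13} → V_5 = -5.149-4.194e-08j
Node n6: branches {R2, R7, R8, R9} → V_6 = -5.148-4.213e-08j
Node n7: branches {L2, R13, V2} → V_7 = -8.130+0.000j
Node n8: branches {R6, R8, R10, I2, R11} → V_8 = -1.355-5.049e-07j
Source currents: i(V1)=-0.08984+0.4464j, i(V2)=-0.1302+0.4464j

0.1080+0.000j A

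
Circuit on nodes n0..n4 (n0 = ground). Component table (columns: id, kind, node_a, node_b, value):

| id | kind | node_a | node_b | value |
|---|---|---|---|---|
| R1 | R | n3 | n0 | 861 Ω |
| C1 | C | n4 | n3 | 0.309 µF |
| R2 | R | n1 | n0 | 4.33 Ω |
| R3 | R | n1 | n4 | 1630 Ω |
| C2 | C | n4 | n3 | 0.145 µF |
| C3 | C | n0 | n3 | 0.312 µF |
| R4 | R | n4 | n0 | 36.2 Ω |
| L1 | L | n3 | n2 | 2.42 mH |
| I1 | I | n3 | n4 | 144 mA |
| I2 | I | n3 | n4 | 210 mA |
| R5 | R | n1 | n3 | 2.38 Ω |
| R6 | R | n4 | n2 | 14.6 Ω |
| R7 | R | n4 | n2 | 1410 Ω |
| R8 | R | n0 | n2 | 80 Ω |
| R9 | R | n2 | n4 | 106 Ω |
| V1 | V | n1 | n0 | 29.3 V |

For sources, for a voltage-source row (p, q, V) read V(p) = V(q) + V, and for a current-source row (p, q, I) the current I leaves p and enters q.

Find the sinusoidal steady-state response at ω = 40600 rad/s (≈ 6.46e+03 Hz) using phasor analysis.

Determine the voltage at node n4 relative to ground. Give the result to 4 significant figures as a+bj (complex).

11.33+3.762j V

Apply KCL at each of the 4 non-ground nodes and solve the resulting linear system.
Node n1: branches {R2, R3, R5, V1} → V_1 = 29.30+0.000j
Node n2: branches {L1, R6, R7, R8, R9} → V_2 = 9.518+1.161j
Node n3: branches {R1, C1, C2, C3, L1, I1, I2, R5} → V_3 = 28.19-1.134j
Node n4: branches {C1, R3, C2, R4, I1, I2, R6, R7, R9} → V_4 = 11.33+3.762j
Source currents: i(V1)=-7.246-0.4741j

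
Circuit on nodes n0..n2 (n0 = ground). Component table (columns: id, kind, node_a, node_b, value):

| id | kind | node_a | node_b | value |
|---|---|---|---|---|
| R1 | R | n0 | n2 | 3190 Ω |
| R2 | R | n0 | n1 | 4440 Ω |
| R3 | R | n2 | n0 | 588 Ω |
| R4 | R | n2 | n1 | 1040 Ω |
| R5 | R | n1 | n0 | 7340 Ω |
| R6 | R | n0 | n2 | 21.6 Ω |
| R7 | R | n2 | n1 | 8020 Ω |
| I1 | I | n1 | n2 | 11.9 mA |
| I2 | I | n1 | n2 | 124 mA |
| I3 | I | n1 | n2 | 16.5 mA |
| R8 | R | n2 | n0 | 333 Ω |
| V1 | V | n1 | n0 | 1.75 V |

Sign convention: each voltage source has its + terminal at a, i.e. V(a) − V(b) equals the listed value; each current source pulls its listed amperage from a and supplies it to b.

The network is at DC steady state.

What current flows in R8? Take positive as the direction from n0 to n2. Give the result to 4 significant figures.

-0.008843 A

Apply KCL at each of the 2 non-ground nodes and solve the resulting linear system.
Node n1: branches {R2, R4, R5, R7, I1, I2, I3, V1} → V_1 = 1.750
Node n2: branches {R1, R3, R4, R6, R7, I1, I2, I3, R8} → V_2 = 2.945
Source currents: i(V1)=-0.1517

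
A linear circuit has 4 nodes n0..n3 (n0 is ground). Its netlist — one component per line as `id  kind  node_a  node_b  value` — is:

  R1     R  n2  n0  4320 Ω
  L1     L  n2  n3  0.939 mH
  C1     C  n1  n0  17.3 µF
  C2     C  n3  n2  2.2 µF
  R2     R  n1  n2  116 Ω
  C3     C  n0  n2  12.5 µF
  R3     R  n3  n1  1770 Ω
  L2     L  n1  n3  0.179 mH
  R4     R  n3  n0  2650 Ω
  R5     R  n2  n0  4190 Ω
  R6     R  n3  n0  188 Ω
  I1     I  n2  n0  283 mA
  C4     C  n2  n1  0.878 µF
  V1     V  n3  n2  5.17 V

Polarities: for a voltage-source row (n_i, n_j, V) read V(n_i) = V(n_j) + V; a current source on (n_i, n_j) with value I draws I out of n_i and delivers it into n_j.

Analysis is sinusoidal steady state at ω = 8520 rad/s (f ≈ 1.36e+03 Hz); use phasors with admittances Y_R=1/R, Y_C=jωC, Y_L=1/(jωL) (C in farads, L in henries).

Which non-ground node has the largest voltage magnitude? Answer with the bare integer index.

2

Element admittances at ω=8520 rad/s:
  Y(R1) = 0.0002315+0.000j S between n2,n0
  Y(L1) = 0.000-0.1250j S between n2,n3
  Y(C1) = 0.000+0.1474j S between n1,n0
  Y(C2) = 0.000+0.01874j S between n3,n2
  Y(R2) = 0.008621+0.000j S between n1,n2
  Y(C3) = 0.000+0.1065j S between n0,n2
  Y(R3) = 0.0005650+0.000j S between n3,n1
  Y(L2) = 0.000-0.6557j S between n1,n3
  Y(R4) = 0.0003774+0.000j S between n3,n0
  Y(R5) = 0.0002387+0.000j S between n2,n0
  Y(R6) = 0.005319+0.000j S between n3,n0
  I1: injects 0.283 A into n0 (from n2)
  Y(C4) = 0.000+0.007481j S between n2,n1
  V1: constraint V(n3)−V(n2) = 5.17
Assemble and solve the 4×4 MNA system:
  V(n1)=2.399+1.234j  V(n2)=-3.379+1.031j  V(n3)=1.791+1.031j
  i(V1)=0.1234+0.1449j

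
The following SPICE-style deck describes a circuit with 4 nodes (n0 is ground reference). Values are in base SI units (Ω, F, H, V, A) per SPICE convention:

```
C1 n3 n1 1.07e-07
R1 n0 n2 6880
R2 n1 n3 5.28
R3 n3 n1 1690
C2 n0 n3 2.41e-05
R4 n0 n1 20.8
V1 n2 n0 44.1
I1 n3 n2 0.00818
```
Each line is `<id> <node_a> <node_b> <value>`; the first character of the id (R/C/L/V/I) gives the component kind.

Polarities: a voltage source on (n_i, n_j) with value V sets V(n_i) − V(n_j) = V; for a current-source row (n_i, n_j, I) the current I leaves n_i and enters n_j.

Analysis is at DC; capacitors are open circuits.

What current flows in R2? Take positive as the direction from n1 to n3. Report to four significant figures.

0.008155 A

Apply KCL at each of the 3 non-ground nodes and solve the resulting linear system.
Node n1: branches {C1, R2, R3, R4} → V_1 = -0.1701
Node n2: branches {R1, V1, I1} → V_2 = 44.10
Node n3: branches {C1, R2, R3, C2, I1} → V_3 = -0.2132
Source currents: i(V1)=0.001770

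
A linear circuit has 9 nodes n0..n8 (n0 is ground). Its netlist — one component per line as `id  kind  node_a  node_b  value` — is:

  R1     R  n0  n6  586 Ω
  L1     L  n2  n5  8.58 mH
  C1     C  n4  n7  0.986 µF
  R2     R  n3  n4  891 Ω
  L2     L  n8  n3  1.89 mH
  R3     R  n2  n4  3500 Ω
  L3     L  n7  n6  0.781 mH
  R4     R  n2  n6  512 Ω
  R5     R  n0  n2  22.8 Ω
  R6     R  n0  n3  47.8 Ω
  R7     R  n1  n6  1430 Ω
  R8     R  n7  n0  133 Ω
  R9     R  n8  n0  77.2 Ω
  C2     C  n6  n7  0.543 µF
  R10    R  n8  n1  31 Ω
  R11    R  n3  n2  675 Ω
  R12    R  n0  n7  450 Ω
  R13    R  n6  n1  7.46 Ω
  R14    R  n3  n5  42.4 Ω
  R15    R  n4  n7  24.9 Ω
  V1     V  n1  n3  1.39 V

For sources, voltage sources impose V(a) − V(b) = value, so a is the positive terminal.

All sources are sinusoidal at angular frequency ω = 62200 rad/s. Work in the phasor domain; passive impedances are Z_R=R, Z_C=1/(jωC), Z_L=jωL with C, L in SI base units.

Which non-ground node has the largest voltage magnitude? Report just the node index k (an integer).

Element admittances at ω=62200 rad/s:
  Y(R1) = 0.001706+0.000j S between n0,n6
  Y(L1) = 0.000-0.001874j S between n2,n5
  Y(C1) = 0.000+0.06133j S between n4,n7
  Y(R2) = 0.001122+0.000j S between n3,n4
  Y(L2) = 0.000-0.008506j S between n8,n3
  Y(R3) = 0.0002857+0.000j S between n2,n4
  Y(L3) = 0.000-0.02059j S between n7,n6
  Y(R4) = 0.001953+0.000j S between n2,n6
  Y(R5) = 0.04386+0.000j S between n0,n2
  Y(R6) = 0.02092+0.000j S between n0,n3
  Y(R7) = 0.0006993+0.000j S between n1,n6
  Y(R8) = 0.007519+0.000j S between n7,n0
  Y(R9) = 0.01295+0.000j S between n8,n0
  Y(C2) = 0.000+0.03377j S between n6,n7
  Y(R10) = 0.03226+0.000j S between n8,n1
  Y(R11) = 0.001481+0.000j S between n3,n2
  Y(R12) = 0.002222+0.000j S between n0,n7
  Y(R13) = 0.1340+0.000j S between n6,n1
  Y(R14) = 0.02358+0.000j S between n3,n5
  Y(R15) = 0.04016+0.000j S between n4,n7
  V1: constraint V(n1)−V(n3) = 1.39
Assemble and solve the 9×9 MNA system:
  V(n1)=0.7829-0.1795j  V(n2)=0.004028+0.01127j  V(n3)=-0.6071-0.1795j  V(n4)=0.4658+0.2713j  V(n5)=-0.5882-0.2266j  V(n6)=0.7187-0.1972j  V(n7)=0.4824+0.2604j  V(n8)=0.5094+0.08197j
  i(V1)=-0.01748+0.006062j

1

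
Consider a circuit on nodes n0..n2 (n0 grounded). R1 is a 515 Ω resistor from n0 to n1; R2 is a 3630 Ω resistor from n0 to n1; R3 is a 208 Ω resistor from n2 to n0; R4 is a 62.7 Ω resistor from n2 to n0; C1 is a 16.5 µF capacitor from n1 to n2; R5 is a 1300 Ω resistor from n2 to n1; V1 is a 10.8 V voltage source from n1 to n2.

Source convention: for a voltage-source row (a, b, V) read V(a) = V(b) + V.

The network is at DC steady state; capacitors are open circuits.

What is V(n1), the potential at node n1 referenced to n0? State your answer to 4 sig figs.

9.758 V

MNA unknowns: 2 node voltages V₁..V_2 plus 1 source current (V1)
R1: Y=0.001942 on G[0,1]
R2: Y=0.0002755 on G[0,1]
R3: Y=0.004808 on G[2,0]
R4: Y=0.01595 on G[2,0]
C1: Y=0.000 on G[1,2]
R5: Y=0.0007692 on G[2,1]
V1: row V1−V2=10.8, i_V1 at 1,2
solve → V1=9.758, V2=-1.042
aux → i_V1=-0.02994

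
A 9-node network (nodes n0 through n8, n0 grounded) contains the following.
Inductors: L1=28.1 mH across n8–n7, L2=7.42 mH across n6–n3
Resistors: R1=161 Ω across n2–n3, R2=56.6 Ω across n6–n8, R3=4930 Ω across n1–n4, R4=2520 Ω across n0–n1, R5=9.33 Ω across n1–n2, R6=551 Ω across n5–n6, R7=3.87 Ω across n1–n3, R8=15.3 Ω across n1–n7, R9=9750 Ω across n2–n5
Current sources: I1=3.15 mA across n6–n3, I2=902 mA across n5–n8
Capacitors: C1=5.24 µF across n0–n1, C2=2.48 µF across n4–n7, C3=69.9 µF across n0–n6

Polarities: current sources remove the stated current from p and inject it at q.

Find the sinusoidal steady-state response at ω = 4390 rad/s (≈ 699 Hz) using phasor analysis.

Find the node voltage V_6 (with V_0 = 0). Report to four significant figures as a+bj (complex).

MNA unknowns: 8 node voltages V₁..V_8
L1: Y=0.000-0.008106j on G[8,7]
R1: Y=0.006211+0.000j on G[2,3]
R2: Y=0.01767+0.000j on G[6,8]
R3: Y=0.0002028+0.000j on G[1,4]
R4: Y=0.0003968+0.000j on G[0,1]
I1: z[6]−=0.00315, z[3]+=0.00315
R5: Y=0.1072+0.000j on G[1,2]
R6: Y=0.001815+0.000j on G[5,6]
L2: Y=0.000-0.03070j on G[6,3]
R7: Y=0.2584+0.000j on G[1,3]
C1: Y=0.000+0.02300j on G[0,1]
C2: Y=0.000+0.01089j on G[4,7]
C3: Y=0.000+0.3069j on G[0,6]
R8: Y=0.06536+0.000j on G[1,7]
R9: Y=0.0001026+0.000j on G[2,5]
I2: z[5]−=0.902, z[8]+=0.902
solve → V1=18.74-0.9642j, V2=18.29-0.8361j, V3=18.60+1.359j, V4=20.55-3.727j, V5=-470.8+0.04663j, V6=-1.404+0.09651j, V7=20.50-3.761j, V8=43.12+10.47j

-1.404+0.09651j V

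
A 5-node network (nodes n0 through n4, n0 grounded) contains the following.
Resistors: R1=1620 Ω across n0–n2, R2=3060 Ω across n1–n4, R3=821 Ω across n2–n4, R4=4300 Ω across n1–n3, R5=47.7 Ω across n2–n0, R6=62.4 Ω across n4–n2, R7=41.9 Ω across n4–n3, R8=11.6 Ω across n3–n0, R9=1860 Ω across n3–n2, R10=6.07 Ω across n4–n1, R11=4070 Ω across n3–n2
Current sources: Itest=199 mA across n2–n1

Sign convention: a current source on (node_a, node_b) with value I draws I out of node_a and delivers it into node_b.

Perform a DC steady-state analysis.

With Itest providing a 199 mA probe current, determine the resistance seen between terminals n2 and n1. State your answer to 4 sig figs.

MNA unknowns: 4 node voltages V₁..V_4
R1: Y=0.0006173 on G[0,2]
R2: Y=0.0003268 on G[1,4]
R3: Y=0.001218 on G[2,4]
R4: Y=0.0002326 on G[1,3]
R5: Y=0.02096 on G[2,0]
R6: Y=0.01603 on G[4,2]
R7: Y=0.02387 on G[4,3]
R8: Y=0.08621 on G[3,0]
R9: Y=0.0005376 on G[3,2]
R10: Y=0.1647 on G[4,1]
R11: Y=0.0002457 on G[3,2]
Itest: z[2]−=0.199, z[1]+=0.199
solve → V1=5.110, V2=-3.305, V3=0.8275, V4=3.910

R_eq = 42.29 Ω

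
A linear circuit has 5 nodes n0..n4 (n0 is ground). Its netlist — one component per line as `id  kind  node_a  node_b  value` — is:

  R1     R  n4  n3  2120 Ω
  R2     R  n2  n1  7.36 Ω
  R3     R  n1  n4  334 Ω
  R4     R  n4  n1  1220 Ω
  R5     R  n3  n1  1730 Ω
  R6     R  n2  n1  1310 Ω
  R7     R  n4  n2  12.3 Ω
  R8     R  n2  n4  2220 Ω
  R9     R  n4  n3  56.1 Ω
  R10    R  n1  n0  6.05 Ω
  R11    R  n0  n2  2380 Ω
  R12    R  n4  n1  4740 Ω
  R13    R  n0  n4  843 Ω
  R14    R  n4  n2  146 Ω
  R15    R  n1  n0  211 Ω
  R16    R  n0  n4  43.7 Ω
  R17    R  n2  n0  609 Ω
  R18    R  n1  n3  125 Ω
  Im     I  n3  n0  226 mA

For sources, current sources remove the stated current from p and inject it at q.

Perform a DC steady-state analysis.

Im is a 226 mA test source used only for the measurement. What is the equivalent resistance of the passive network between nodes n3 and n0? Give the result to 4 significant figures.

Apply KCL at each of the 4 non-ground nodes and solve the resulting linear system.
Node n1: branches {R2, R3, R4, R5, R6, R10, R12, R15, R18} → V_1 = -0.9651
Node n2: branches {R2, R6, R7, R8, R11, R14, R17} → V_2 = -1.532
Node n3: branches {R1, R5, R9, R18, Im} → V_3 = -10.38
Node n4: branches {R1, R3, R4, R7, R8, R9, R12, R13, R14, R16} → V_4 = -2.441

R_eq = 45.93 Ω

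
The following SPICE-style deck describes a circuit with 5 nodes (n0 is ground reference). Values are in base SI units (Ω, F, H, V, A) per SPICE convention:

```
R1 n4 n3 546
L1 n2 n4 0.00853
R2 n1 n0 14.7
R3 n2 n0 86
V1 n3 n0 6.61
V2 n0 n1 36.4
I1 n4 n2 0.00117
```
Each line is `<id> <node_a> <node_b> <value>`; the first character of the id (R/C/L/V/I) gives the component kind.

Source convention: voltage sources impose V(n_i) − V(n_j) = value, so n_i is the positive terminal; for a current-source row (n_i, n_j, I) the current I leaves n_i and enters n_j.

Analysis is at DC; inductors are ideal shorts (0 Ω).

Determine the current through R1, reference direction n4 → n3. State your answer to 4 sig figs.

-0.01046 A

Apply KCL at each of the 4 non-ground nodes and solve the resulting linear system.
Node n1: branches {R2, V2} → V_1 = -36.40
Node n2: branches {L1, R3, I1} → V_2 = 0.8995
Node n3: branches {R1, V1} → V_3 = 6.610
Node n4: branches {R1, L1, I1} → V_4 = 0.8995
Source currents: i(L1)=-0.009289, i(V1)=-0.01046, i(V2)=-2.476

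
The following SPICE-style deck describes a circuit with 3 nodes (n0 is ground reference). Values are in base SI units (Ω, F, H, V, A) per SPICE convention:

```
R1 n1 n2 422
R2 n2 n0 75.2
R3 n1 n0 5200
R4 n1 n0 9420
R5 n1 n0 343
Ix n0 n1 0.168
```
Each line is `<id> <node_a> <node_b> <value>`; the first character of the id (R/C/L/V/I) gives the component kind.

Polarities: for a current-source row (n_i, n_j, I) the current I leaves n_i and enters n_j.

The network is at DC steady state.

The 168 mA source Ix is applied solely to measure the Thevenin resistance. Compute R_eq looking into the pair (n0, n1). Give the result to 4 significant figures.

Apply KCL at each of the 2 non-ground nodes and solve the resulting linear system.
Node n1: branches {R1, R3, R4, R5, Ix} → V_1 = 32.15
Node n2: branches {R1, R2} → V_2 = 4.863

R_eq = 191.4 Ω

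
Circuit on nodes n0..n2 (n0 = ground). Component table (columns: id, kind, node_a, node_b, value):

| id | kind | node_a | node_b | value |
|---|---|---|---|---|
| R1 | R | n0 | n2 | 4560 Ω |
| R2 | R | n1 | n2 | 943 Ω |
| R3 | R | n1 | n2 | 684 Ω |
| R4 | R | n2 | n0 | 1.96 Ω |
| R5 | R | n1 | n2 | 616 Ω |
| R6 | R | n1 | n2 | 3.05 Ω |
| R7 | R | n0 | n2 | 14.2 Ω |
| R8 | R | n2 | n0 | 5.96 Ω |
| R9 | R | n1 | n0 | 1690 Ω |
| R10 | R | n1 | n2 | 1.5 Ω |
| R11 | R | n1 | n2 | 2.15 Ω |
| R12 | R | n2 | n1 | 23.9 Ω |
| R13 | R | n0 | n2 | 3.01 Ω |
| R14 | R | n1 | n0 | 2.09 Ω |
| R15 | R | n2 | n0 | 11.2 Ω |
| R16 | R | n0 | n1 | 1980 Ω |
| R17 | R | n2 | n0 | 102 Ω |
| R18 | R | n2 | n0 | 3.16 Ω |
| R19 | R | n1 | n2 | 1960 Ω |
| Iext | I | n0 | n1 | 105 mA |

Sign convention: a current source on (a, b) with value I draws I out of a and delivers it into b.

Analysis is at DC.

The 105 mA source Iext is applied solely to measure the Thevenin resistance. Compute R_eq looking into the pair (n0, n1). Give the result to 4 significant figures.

R_eq = 0.8129 Ω

Element admittances at DC:
  Y(R1) = 0.0002193 S between n0,n2
  Y(R2) = 0.001060 S between n1,n2
  Y(R3) = 0.001462 S between n1,n2
  Y(R4) = 0.5102 S between n2,n0
  Y(R5) = 0.001623 S between n1,n2
  Y(R6) = 0.3279 S between n1,n2
  Y(R7) = 0.07042 S between n0,n2
  Y(R8) = 0.1678 S between n2,n0
  Y(R9) = 0.0005917 S between n1,n0
  Y(R10) = 0.6667 S between n1,n2
  Y(R11) = 0.4651 S between n1,n2
  Y(R12) = 0.04184 S between n2,n1
  Y(R13) = 0.3322 S between n0,n2
  Y(R14) = 0.4785 S between n1,n0
  Y(R15) = 0.08929 S between n2,n0
  Y(R16) = 0.0005051 S between n0,n1
  Y(R17) = 0.009804 S between n2,n0
  Y(R18) = 0.3165 S between n2,n0
  Y(R19) = 0.0005102 S between n1,n2
  Iext: injects 0.105 A into n1 (from n0)
Assemble and solve the 2×2 MNA system:
  V(n1)=0.08535  V(n2)=0.04281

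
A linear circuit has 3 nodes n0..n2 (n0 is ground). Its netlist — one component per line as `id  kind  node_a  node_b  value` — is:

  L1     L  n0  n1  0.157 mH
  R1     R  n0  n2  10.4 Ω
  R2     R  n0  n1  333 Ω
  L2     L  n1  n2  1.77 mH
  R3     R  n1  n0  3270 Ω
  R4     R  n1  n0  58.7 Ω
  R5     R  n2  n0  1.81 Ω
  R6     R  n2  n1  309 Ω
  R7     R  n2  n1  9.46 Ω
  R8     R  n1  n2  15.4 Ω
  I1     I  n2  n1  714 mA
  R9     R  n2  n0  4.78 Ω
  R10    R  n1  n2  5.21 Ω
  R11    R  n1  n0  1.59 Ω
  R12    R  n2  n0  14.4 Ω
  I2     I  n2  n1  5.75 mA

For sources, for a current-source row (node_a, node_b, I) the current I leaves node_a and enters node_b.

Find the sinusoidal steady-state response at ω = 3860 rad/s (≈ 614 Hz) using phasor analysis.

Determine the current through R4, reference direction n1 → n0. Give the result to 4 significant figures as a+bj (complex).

0.001647+0.004156j A

Element admittances at ω=3860 rad/s:
  Y(L1) = 0.000-1.650j S between n0,n1
  Y(R1) = 0.09615+0.000j S between n0,n2
  Y(R2) = 0.003003+0.000j S between n0,n1
  Y(L2) = 0.000-0.1464j S between n1,n2
  Y(R3) = 0.0003058+0.000j S between n1,n0
  Y(R4) = 0.01704+0.000j S between n1,n0
  Y(R5) = 0.5525+0.000j S between n2,n0
  Y(R6) = 0.003236+0.000j S between n2,n1
  Y(R7) = 0.1057+0.000j S between n2,n1
  Y(R8) = 0.06494+0.000j S between n1,n2
  I1: injects 0.714 A into n1 (from n2)
  Y(R9) = 0.2092+0.000j S between n2,n0
  Y(R10) = 0.1919+0.000j S between n1,n2
  Y(R11) = 0.6289+0.000j S between n1,n0
  Y(R12) = 0.06944+0.000j S between n2,n0
  I2: injects 0.00575 A into n1 (from n2)
Assemble and solve the 2×2 MNA system:
  V(n1)=0.09669+0.2439j  V(n2)=-0.5018+0.001267j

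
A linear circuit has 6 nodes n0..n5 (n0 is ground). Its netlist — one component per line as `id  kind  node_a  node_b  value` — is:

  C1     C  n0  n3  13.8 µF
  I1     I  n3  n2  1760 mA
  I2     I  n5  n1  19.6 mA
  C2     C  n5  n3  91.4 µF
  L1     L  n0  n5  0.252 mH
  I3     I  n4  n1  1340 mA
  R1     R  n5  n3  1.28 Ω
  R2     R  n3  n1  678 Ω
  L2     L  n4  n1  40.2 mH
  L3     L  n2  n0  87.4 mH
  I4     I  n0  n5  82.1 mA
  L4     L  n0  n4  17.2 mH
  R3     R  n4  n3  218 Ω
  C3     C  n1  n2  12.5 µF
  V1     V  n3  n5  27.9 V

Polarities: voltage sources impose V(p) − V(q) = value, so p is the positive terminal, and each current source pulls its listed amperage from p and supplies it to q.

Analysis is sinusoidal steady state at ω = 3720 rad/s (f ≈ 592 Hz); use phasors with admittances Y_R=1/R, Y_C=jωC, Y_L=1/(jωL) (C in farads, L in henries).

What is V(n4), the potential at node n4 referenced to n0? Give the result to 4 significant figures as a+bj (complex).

31.01+43.69j V

Apply KCL at each of the 5 non-ground nodes and solve the resulting linear system.
Node n1: branches {I2, I3, R2, L2, C3} → V_1 = 72.42+347.9j
Node n2: branches {I1, L3, C3} → V_2 = 77.55+332.0j
Node n3: branches {C1, I1, C2, R1, R2, R3, V1} → V_3 = 28.60-1.597j
Node n4: branches {I3, L2, L4, R3} → V_4 = 31.01+43.69j
Node n5: branches {I2, C2, L1, R1, I4, V1} → V_5 = 0.6983-1.597j
Source currents: i(V1)=-23.56-10.23j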